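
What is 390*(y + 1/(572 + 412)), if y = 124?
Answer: 7931105/164 ≈ 48360.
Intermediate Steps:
390*(y + 1/(572 + 412)) = 390*(124 + 1/(572 + 412)) = 390*(124 + 1/984) = 390*(122017/984) = 7931105/164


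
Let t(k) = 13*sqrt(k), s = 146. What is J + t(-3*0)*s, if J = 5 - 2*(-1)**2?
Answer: 3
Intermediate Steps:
J = 3 (J = 5 - 2*1 = 5 - 2 = 3)
J + t(-3*0)*s = 3 + (13*sqrt(-3*0))*146 = 3 + (13*sqrt(0))*146 = 3 + (13*0)*146 = 3 + 0*146 = 3 + 0 = 3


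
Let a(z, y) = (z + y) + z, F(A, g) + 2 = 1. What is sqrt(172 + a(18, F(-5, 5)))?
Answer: 3*sqrt(23) ≈ 14.387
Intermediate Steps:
F(A, g) = -1 (F(A, g) = -2 + 1 = -1)
a(z, y) = y + 2*z (a(z, y) = (y + z) + z = y + 2*z)
sqrt(172 + a(18, F(-5, 5))) = sqrt(172 + (-1 + 2*18)) = sqrt(172 + (-1 + 36)) = sqrt(172 + 35) = sqrt(207) = 3*sqrt(23)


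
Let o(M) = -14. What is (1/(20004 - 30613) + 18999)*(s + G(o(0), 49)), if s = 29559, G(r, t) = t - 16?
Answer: 5964575060880/10609 ≈ 5.6222e+8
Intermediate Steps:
G(r, t) = -16 + t
(1/(20004 - 30613) + 18999)*(s + G(o(0), 49)) = (1/(20004 - 30613) + 18999)*(29559 + (-16 + 49)) = (1/(-10609) + 18999)*(29559 + 33) = (-1/10609 + 18999)*29592 = (201560390/10609)*29592 = 5964575060880/10609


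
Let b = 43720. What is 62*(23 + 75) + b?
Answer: 49796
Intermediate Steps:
62*(23 + 75) + b = 62*(23 + 75) + 43720 = 62*98 + 43720 = 6076 + 43720 = 49796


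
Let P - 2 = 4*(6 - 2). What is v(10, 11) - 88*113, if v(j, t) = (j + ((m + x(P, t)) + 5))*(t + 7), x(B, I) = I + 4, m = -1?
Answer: -9422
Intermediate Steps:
P = 18 (P = 2 + 4*(6 - 2) = 2 + 4*4 = 2 + 16 = 18)
x(B, I) = 4 + I
v(j, t) = (7 + t)*(8 + j + t) (v(j, t) = (j + ((-1 + (4 + t)) + 5))*(t + 7) = (j + ((3 + t) + 5))*(7 + t) = (j + (8 + t))*(7 + t) = (8 + j + t)*(7 + t) = (7 + t)*(8 + j + t))
v(10, 11) - 88*113 = (56 + 11² + 7*10 + 15*11 + 10*11) - 88*113 = (56 + 121 + 70 + 165 + 110) - 9944 = 522 - 9944 = -9422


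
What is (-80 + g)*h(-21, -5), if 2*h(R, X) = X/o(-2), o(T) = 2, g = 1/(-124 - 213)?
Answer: 134805/1348 ≈ 100.00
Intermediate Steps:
g = -1/337 (g = 1/(-337) = -1/337 ≈ -0.0029674)
h(R, X) = X/4 (h(R, X) = (X/2)/2 = X/4)
(-80 + g)*h(-21, -5) = (-80 - 1/337)*((¼)*(-5)) = -26961/337*(-5/4) = 134805/1348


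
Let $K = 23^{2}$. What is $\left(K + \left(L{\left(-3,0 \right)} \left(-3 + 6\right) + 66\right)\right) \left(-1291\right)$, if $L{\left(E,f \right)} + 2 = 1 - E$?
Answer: $-775891$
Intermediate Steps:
$L{\left(E,f \right)} = -1 - E$ ($L{\left(E,f \right)} = -2 - \left(-1 + E\right) = -1 - E$)
$K = 529$
$\left(K + \left(L{\left(-3,0 \right)} \left(-3 + 6\right) + 66\right)\right) \left(-1291\right) = \left(529 + \left(\left(-1 - -3\right) \left(-3 + 6\right) + 66\right)\right) \left(-1291\right) = \left(529 + \left(\left(-1 + 3\right) 3 + 66\right)\right) \left(-1291\right) = \left(529 + \left(2 \cdot 3 + 66\right)\right) \left(-1291\right) = \left(529 + \left(6 + 66\right)\right) \left(-1291\right) = \left(529 + 72\right) \left(-1291\right) = 601 \left(-1291\right) = -775891$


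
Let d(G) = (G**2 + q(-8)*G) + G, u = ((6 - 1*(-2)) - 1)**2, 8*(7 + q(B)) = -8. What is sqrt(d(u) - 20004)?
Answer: 3*I*sqrt(1994) ≈ 133.96*I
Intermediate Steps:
q(B) = -8 (q(B) = -7 + (1/8)*(-8) = -7 - 1 = -8)
u = 49 (u = ((6 + 2) - 1)**2 = (8 - 1)**2 = 7**2 = 49)
d(G) = G**2 - 7*G (d(G) = (G**2 - 8*G) + G = G**2 - 7*G)
sqrt(d(u) - 20004) = sqrt(49*(-7 + 49) - 20004) = sqrt(49*42 - 20004) = sqrt(2058 - 20004) = sqrt(-17946) = 3*I*sqrt(1994)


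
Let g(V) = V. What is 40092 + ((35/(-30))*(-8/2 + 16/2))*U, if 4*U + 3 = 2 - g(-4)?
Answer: 80177/2 ≈ 40089.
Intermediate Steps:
U = 3/4 (U = -3/4 + (2 - 1*(-4))/4 = -3/4 + (2 + 4)/4 = -3/4 + (1/4)*6 = -3/4 + 3/2 = 3/4 ≈ 0.75000)
40092 + ((35/(-30))*(-8/2 + 16/2))*U = 40092 + ((35/(-30))*(-8/2 + 16/2))*(3/4) = 40092 + ((35*(-1/30))*(-8*1/2 + 16*(1/2)))*(3/4) = 40092 - 7*(-4 + 8)/6*(3/4) = 40092 - 7/6*4*(3/4) = 40092 - 14/3*3/4 = 40092 - 7/2 = 80177/2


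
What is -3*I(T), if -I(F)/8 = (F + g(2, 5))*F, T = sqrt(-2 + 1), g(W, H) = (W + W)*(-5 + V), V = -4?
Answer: 24*I*(-36 + I) ≈ -24.0 - 864.0*I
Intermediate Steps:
g(W, H) = -18*W (g(W, H) = (W + W)*(-5 - 4) = (2*W)*(-9) = -18*W)
T = I (T = sqrt(-1) = I ≈ 1.0*I)
I(F) = -8*F*(-36 + F) (I(F) = -8*(F - 18*2)*F = -8*(F - 36)*F = -8*(-36 + F)*F = -8*F*(-36 + F))
-3*I(T) = -24*I*(36 - I)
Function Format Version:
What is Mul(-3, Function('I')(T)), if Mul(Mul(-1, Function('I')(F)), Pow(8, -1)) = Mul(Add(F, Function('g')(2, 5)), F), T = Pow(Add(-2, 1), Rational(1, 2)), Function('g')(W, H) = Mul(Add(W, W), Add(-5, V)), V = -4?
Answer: Mul(24, I, Add(-36, I)) ≈ Add(-24.000, Mul(-864.00, I))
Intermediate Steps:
Function('g')(W, H) = Mul(-18, W) (Function('g')(W, H) = Mul(Add(W, W), Add(-5, -4)) = Mul(Mul(2, W), -9) = Mul(-18, W))
T = I (T = Pow(-1, Rational(1, 2)) = I ≈ Mul(1.0000, I))
Function('I')(F) = Mul(-8, F, Add(-36, F)) (Function('I')(F) = Mul(-8, Mul(Add(F, Mul(-18, 2)), F)) = Mul(-8, Mul(Add(F, -36), F)) = Mul(-8, Mul(Add(-36, F), F)) = Mul(-8, Mul(F, Add(-36, F))) = Mul(-8, F, Add(-36, F)))
Mul(-3, Function('I')(T)) = Mul(-3, Mul(8, I, Add(36, Mul(-1, I)))) = Mul(-24, I, Add(36, Mul(-1, I)))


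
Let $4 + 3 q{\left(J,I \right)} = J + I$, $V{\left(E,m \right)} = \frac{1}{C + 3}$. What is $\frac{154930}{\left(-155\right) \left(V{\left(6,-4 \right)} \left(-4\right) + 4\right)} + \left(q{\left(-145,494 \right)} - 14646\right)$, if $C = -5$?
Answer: $- \frac{1366876}{93} \approx -14698.0$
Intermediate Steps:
$V{\left(E,m \right)} = - \frac{1}{2}$ ($V{\left(E,m \right)} = \frac{1}{-5 + 3} = \frac{1}{-2} = - \frac{1}{2}$)
$q{\left(J,I \right)} = - \frac{4}{3} + \frac{I}{3} + \frac{J}{3}$ ($q{\left(J,I \right)} = - \frac{4}{3} + \frac{J + I}{3} = - \frac{4}{3} + \frac{I + J}{3} = - \frac{4}{3} + \left(\frac{I}{3} + \frac{J}{3}\right) = - \frac{4}{3} + \frac{I}{3} + \frac{J}{3}$)
$\frac{154930}{\left(-155\right) \left(V{\left(6,-4 \right)} \left(-4\right) + 4\right)} + \left(q{\left(-145,494 \right)} - 14646\right) = \frac{154930}{\left(-155\right) \left(\left(- \frac{1}{2}\right) \left(-4\right) + 4\right)} + \left(\left(- \frac{4}{3} + \frac{1}{3} \cdot 494 + \frac{1}{3} \left(-145\right)\right) - 14646\right) = \frac{154930}{\left(-155\right) \left(2 + 4\right)} - 14531 = \frac{154930}{\left(-155\right) 6} + \left(115 - 14646\right) = \frac{154930}{-930} - 14531 = 154930 \left(- \frac{1}{930}\right) - 14531 = - \frac{15493}{93} - 14531 = - \frac{1366876}{93}$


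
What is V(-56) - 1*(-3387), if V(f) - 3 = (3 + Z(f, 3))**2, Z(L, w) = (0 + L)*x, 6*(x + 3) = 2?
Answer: 239359/9 ≈ 26595.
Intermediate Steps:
x = -8/3 (x = -3 + (1/6)*2 = -3 + 1/3 = -8/3 ≈ -2.6667)
Z(L, w) = -8*L/3 (Z(L, w) = (0 + L)*(-8/3) = L*(-8/3) = -8*L/3)
V(f) = 3 + (3 - 8*f/3)**2
V(-56) - 1*(-3387) = (3 + (9 - 8*(-56))**2/9) - 1*(-3387) = (3 + (9 + 448)**2/9) + 3387 = (3 + (1/9)*457**2) + 3387 = (3 + (1/9)*208849) + 3387 = (3 + 208849/9) + 3387 = 208876/9 + 3387 = 239359/9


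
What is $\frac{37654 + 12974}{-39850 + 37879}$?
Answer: $- \frac{16876}{657} \approx -25.686$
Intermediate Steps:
$\frac{37654 + 12974}{-39850 + 37879} = \frac{50628}{-1971} = 50628 \left(- \frac{1}{1971}\right) = - \frac{16876}{657}$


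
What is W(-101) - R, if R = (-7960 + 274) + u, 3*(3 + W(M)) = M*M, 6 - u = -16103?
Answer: -15077/3 ≈ -5025.7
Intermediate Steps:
u = 16109 (u = 6 - 1*(-16103) = 6 + 16103 = 16109)
W(M) = -3 + M²/3 (W(M) = -3 + (M*M)/3 = -3 + M²/3)
R = 8423 (R = (-7960 + 274) + 16109 = -7686 + 16109 = 8423)
W(-101) - R = (-3 + (⅓)*(-101)²) - 1*8423 = (-3 + (⅓)*10201) - 8423 = (-3 + 10201/3) - 8423 = 10192/3 - 8423 = -15077/3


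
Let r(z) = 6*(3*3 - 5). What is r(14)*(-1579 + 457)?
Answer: -26928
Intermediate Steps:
r(z) = 24 (r(z) = 6*(9 - 5) = 6*4 = 24)
r(14)*(-1579 + 457) = 24*(-1579 + 457) = 24*(-1122) = -26928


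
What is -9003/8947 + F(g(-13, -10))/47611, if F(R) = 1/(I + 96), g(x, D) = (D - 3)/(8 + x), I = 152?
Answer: -106303165637/105641953016 ≈ -1.0063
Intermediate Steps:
g(x, D) = (-3 + D)/(8 + x)
F(R) = 1/248 (F(R) = 1/(152 + 96) = 1/248)
-9003/8947 + F(g(-13, -10))/47611 = -9003/8947 + (1/248)/47611 = -9003*1/8947 + (1/248)*(1/47611) = -9003/8947 + 1/11807528 = -106303165637/105641953016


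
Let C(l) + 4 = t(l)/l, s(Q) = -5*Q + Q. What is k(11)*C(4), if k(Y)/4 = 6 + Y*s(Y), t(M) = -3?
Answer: 9082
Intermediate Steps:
s(Q) = -4*Q
k(Y) = 24 - 16*Y**2 (k(Y) = 4*(6 + Y*(-4*Y)) = 4*(6 - 4*Y**2) = 24 - 16*Y**2)
C(l) = -4 - 3/l
k(11)*C(4) = (24 - 16*11**2)*(-4 - 3/4) = (24 - 16*121)*(-4 - 3*1/4) = (24 - 1936)*(-4 - 3/4) = -1912*(-19/4) = 9082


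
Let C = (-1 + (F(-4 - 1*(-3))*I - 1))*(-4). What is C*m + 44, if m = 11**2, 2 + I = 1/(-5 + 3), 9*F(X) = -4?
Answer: 4268/9 ≈ 474.22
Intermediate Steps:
F(X) = -4/9 (F(X) = (1/9)*(-4) = -4/9)
I = -5/2 (I = -2 + 1/(-5 + 3) = -2 + 1/(-2) = -2 - 1/2 = -5/2 ≈ -2.5000)
m = 121
C = 32/9 (C = (-1 + (-4/9*(-5/2) - 1))*(-4) = (-1 + (10/9 - 1))*(-4) = (-1 + 1/9)*(-4) = -8/9*(-4) = 32/9 ≈ 3.5556)
C*m + 44 = (32/9)*121 + 44 = 3872/9 + 44 = 4268/9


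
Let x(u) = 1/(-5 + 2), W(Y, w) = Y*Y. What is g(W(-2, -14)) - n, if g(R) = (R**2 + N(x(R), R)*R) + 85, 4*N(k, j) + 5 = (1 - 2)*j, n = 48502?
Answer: -48410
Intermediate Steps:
W(Y, w) = Y**2
x(u) = -1/3 (x(u) = 1/(-3) = -1/3)
N(k, j) = -5/4 - j/4 (N(k, j) = -5/4 + ((1 - 2)*j)/4 = -5/4 + (-j)/4 = -5/4 - j/4)
g(R) = 85 + R**2 + R*(-5/4 - R/4) (g(R) = (R**2 + (-5/4 - R/4)*R) + 85 = (R**2 + R*(-5/4 - R/4)) + 85 = 85 + R**2 + R*(-5/4 - R/4))
g(W(-2, -14)) - n = (85 - 5/4*(-2)**2 + 3*((-2)**2)**2/4) - 1*48502 = (85 - 5/4*4 + (3/4)*4**2) - 48502 = (85 - 5 + (3/4)*16) - 48502 = (85 - 5 + 12) - 48502 = 92 - 48502 = -48410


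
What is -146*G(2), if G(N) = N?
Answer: -292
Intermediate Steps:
-146*G(2) = -146*2 = -292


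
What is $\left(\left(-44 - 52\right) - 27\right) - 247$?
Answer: $-370$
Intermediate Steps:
$\left(\left(-44 - 52\right) - 27\right) - 247 = \left(-96 - 27\right) - 247 = -123 - 247 = -370$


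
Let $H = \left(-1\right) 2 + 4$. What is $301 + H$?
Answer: $303$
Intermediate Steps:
$H = 2$ ($H = -2 + 4 = 2$)
$301 + H = 301 + 2 = 303$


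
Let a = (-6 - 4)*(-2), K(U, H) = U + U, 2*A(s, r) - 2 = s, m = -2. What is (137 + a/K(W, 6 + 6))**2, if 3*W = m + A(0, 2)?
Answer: 11449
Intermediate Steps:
A(s, r) = 1 + s/2
W = -1/3 (W = (-2 + (1 + (1/2)*0))/3 = (-2 + (1 + 0))/3 = (-2 + 1)/3 = (1/3)*(-1) = -1/3 ≈ -0.33333)
K(U, H) = 2*U
a = 20 (a = -10*(-2) = 20)
(137 + a/K(W, 6 + 6))**2 = (137 + 20/((2*(-1/3))))**2 = (137 + 20/(-2/3))**2 = (137 + 20*(-3/2))**2 = (137 - 30)**2 = 107**2 = 11449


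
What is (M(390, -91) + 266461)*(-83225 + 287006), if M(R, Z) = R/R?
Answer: 54299892822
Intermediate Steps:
M(R, Z) = 1
(M(390, -91) + 266461)*(-83225 + 287006) = (1 + 266461)*(-83225 + 287006) = 266462*203781 = 54299892822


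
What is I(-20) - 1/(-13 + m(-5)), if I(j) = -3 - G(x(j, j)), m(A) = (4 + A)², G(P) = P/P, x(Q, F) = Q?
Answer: -47/12 ≈ -3.9167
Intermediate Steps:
G(P) = 1
I(j) = -4 (I(j) = -3 - 1*1 = -3 - 1 = -4)
I(-20) - 1/(-13 + m(-5)) = -4 - 1/(-13 + (4 - 5)²) = -4 - 1/(-13 + (-1)²) = -4 - 1/(-13 + 1) = -4 - 1/(-12) = -4 - 1*(-1/12) = -4 + 1/12 = -47/12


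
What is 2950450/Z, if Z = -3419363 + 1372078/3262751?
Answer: -1925316737590/2231305735107 ≈ -0.86287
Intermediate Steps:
Z = -11156528675535/3262751 (Z = -3419363 + 1372078*(1/3262751) = -3419363 + 1372078/3262751 = -11156528675535/3262751 ≈ -3.4194e+6)
2950450/Z = 2950450/(-11156528675535/3262751) = 2950450*(-3262751/11156528675535) = -1925316737590/2231305735107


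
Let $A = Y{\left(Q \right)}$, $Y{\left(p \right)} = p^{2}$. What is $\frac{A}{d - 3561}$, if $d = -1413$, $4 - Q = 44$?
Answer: $- \frac{800}{2487} \approx -0.32167$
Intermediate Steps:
$Q = -40$ ($Q = 4 - 44 = -40$)
$A = 1600$ ($A = \left(-40\right)^{2} = 1600$)
$\frac{A}{d - 3561} = \frac{1600}{-1413 - 3561} = \frac{1600}{-4974} = 1600 \left(- \frac{1}{4974}\right) = - \frac{800}{2487}$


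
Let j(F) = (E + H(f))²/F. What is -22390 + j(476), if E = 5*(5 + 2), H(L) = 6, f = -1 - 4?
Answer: -10655959/476 ≈ -22386.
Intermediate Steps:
f = -5
E = 35 (E = 5*7 = 35)
j(F) = 1681/F (j(F) = (35 + 6)²/F = 41²/F = 1681/F)
-22390 + j(476) = -22390 + 1681/476 = -10655959/476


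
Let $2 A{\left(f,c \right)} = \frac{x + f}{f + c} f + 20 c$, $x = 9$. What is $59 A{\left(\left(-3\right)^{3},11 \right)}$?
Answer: $\frac{89503}{16} \approx 5593.9$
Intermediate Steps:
$A{\left(f,c \right)} = 10 c + \frac{f \left(9 + f\right)}{2 \left(c + f\right)}$ ($A{\left(f,c \right)} = \frac{\frac{9 + f}{f + c} f + 20 c}{2} = \frac{\frac{9 + f}{c + f} f + 20 c}{2} = \frac{\frac{f \left(9 + f\right)}{c + f} + 20 c}{2} = \frac{20 c + \frac{f \left(9 + f\right)}{c + f}}{2} = 10 c + \frac{f \left(9 + f\right)}{2 \left(c + f\right)}$)
$59 A{\left(\left(-3\right)^{3},11 \right)} = 59 \frac{\left(\left(-3\right)^{3}\right)^{2} + 9 \left(-3\right)^{3} + 20 \cdot 11^{2} + 20 \cdot 11 \left(-3\right)^{3}}{2 \left(11 + \left(-3\right)^{3}\right)} = 59 \frac{\left(-27\right)^{2} + 9 \left(-27\right) + 20 \cdot 121 + 20 \cdot 11 \left(-27\right)}{2 \left(11 - 27\right)} = 59 \frac{729 - 243 + 2420 - 5940}{2 \left(-16\right)} = 59 \cdot \frac{1}{2} \left(- \frac{1}{16}\right) \left(-3034\right) = 59 \cdot \frac{1517}{16} = \frac{89503}{16}$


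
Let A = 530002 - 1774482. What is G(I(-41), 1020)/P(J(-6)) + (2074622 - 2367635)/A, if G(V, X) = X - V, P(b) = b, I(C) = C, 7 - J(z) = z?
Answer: 1324202449/16178240 ≈ 81.851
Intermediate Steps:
J(z) = 7 - z
A = -1244480
G(I(-41), 1020)/P(J(-6)) + (2074622 - 2367635)/A = (1020 - 1*(-41))/(7 - 1*(-6)) + (2074622 - 2367635)/(-1244480) = (1020 + 41)/(7 + 6) - 293013*(-1/1244480) = 1061/13 + 293013/1244480 = 1324202449/16178240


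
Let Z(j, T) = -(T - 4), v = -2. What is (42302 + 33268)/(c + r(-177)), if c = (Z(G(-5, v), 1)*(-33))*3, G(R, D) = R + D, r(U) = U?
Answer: -12595/79 ≈ -159.43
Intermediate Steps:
G(R, D) = D + R
Z(j, T) = 4 - T (Z(j, T) = -(-4 + T) = 4 - T)
c = -297 (c = ((4 - 1*1)*(-33))*3 = ((4 - 1)*(-33))*3 = (3*(-33))*3 = -99*3 = -297)
(42302 + 33268)/(c + r(-177)) = (42302 + 33268)/(-297 - 177) = 75570/(-474) = 75570*(-1/474) = -12595/79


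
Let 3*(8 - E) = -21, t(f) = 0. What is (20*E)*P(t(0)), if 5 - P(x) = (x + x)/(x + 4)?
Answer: 1500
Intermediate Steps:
E = 15 (E = 8 - 1/3*(-21) = 8 + 7 = 15)
P(x) = 5 - 2*x/(4 + x) (P(x) = 5 - (x + x)/(x + 4) = 5 - 2*x/(4 + x))
(20*E)*P(t(0)) = (20*15)*((20 + 3*0)/(4 + 0)) = 300*((20 + 0)/4) = 300*((1/4)*20) = 300*5 = 1500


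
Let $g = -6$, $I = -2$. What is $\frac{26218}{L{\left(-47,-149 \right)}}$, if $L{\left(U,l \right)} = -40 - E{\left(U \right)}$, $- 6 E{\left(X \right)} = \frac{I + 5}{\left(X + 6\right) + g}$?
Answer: $- \frac{2464492}{3761} \approx -655.28$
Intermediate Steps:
$E{\left(X \right)} = - \frac{1}{2 X}$ ($E{\left(X \right)} = - \frac{\left(-2 + 5\right) \frac{1}{\left(X + 6\right) - 6}}{6} = - \frac{3 \frac{1}{\left(6 + X\right) - 6}}{6} = - \frac{3 \frac{1}{X}}{6} = - \frac{1}{2 X}$)
$L{\left(U,l \right)} = -40 + \frac{1}{2 U}$ ($L{\left(U,l \right)} = -40 - - \frac{1}{2 U} = -40 + \frac{1}{2 U}$)
$\frac{26218}{L{\left(-47,-149 \right)}} = \frac{26218}{-40 + \frac{1}{2 \left(-47\right)}} = \frac{26218}{-40 + \frac{1}{2} \left(- \frac{1}{47}\right)} = \frac{26218}{-40 - \frac{1}{94}} = \frac{26218}{- \frac{3761}{94}} = 26218 \left(- \frac{94}{3761}\right) = - \frac{2464492}{3761}$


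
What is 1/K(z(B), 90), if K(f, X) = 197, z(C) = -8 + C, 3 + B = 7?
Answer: 1/197 ≈ 0.0050761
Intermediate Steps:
B = 4 (B = -3 + 7 = 4)
1/K(z(B), 90) = 1/197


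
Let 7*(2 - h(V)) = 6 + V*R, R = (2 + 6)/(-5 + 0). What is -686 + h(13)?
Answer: -23866/35 ≈ -681.89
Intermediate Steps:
R = -8/5 (R = 8/(-5) = 8*(-⅕) = -8/5 ≈ -1.6000)
h(V) = 8/7 + 8*V/35 (h(V) = 2 - (6 + V*(-8/5))/7 = 2 - (6 - 8*V/5)/7 = 2 + (-6/7 + 8*V/35) = 8/7 + 8*V/35)
-686 + h(13) = -686 + (8/7 + (8/35)*13) = -686 + (8/7 + 104/35) = -686 + 144/35 = -23866/35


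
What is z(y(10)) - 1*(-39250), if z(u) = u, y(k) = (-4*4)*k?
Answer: 39090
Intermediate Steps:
y(k) = -16*k
z(y(10)) - 1*(-39250) = -16*10 - 1*(-39250) = -160 + 39250 = 39090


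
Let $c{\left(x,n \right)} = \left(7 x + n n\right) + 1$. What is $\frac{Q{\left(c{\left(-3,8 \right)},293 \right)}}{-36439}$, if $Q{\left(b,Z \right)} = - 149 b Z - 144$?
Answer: $\frac{1921052}{36439} \approx 52.72$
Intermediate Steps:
$c{\left(x,n \right)} = 1 + n^{2} + 7 x$ ($c{\left(x,n \right)} = \left(7 x + n^{2}\right) + 1 = \left(n^{2} + 7 x\right) + 1 = 1 + n^{2} + 7 x$)
$Q{\left(b,Z \right)} = -144 - 149 Z b$ ($Q{\left(b,Z \right)} = - 149 Z b - 144 = -144 - 149 Z b$)
$\frac{Q{\left(c{\left(-3,8 \right)},293 \right)}}{-36439} = \frac{-144 - 43657 \left(1 + 8^{2} + 7 \left(-3\right)\right)}{-36439} = \left(-144 - 43657 \left(1 + 64 - 21\right)\right) \left(- \frac{1}{36439}\right) = \left(-144 - 43657 \cdot 44\right) \left(- \frac{1}{36439}\right) = \left(-144 - 1920908\right) \left(- \frac{1}{36439}\right) = \left(-1921052\right) \left(- \frac{1}{36439}\right) = \frac{1921052}{36439}$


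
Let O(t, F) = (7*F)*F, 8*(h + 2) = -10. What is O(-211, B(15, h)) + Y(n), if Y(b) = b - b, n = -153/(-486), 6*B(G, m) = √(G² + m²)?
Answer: 26383/576 ≈ 45.804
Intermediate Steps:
h = -13/4 (h = -2 + (⅛)*(-10) = -2 - 5/4 = -13/4 ≈ -3.2500)
B(G, m) = √(G² + m²)/6
O(t, F) = 7*F²
n = 17/54 (n = -153*(-1/486) = 17/54 ≈ 0.31481)
Y(b) = 0
O(-211, B(15, h)) + Y(n) = 7*(√(15² + (-13/4)²)/6)² + 0 = 7*(√(225 + 169/16)/6)² + 0 = 7*(√(3769/16)/6)² + 0 = 7*((√3769/4)/6)² + 0 = 7*(√3769/24)² + 0 = 7*(3769/576) + 0 = 26383/576 + 0 = 26383/576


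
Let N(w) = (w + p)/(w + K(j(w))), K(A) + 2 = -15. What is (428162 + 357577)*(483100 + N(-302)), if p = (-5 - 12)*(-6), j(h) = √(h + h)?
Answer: 121089530124900/319 ≈ 3.7959e+11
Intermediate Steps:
j(h) = √2*√h (j(h) = √(2*h) = √2*√h)
K(A) = -17 (K(A) = -2 - 15 = -17)
p = 102 (p = -17*(-6) = 102)
N(w) = (102 + w)/(-17 + w) (N(w) = (w + 102)/(w - 17) = (102 + w)/(-17 + w))
(428162 + 357577)*(483100 + N(-302)) = (428162 + 357577)*(483100 + (102 - 302)/(-17 - 302)) = 785739*(483100 - 200/(-319)) = 785739*(483100 - 1/319*(-200)) = 785739*(483100 + 200/319) = 785739*(154109100/319) = 121089530124900/319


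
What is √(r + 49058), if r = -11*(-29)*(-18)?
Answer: 14*√221 ≈ 208.13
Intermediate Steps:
r = -5742 (r = 319*(-18) = -5742)
√(r + 49058) = √(-5742 + 49058) = √43316 = 14*√221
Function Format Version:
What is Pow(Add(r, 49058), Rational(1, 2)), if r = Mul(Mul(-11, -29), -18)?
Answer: Mul(14, Pow(221, Rational(1, 2))) ≈ 208.13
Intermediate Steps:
r = -5742 (r = Mul(319, -18) = -5742)
Pow(Add(r, 49058), Rational(1, 2)) = Pow(Add(-5742, 49058), Rational(1, 2)) = Pow(43316, Rational(1, 2)) = Mul(14, Pow(221, Rational(1, 2)))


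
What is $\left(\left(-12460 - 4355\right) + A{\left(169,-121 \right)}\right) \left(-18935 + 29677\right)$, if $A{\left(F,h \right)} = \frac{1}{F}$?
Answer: $- \frac{30525906628}{169} \approx -1.8063 \cdot 10^{8}$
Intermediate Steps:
$\left(\left(-12460 - 4355\right) + A{\left(169,-121 \right)}\right) \left(-18935 + 29677\right) = \left(\left(-12460 - 4355\right) + \frac{1}{169}\right) \left(-18935 + 29677\right) = \left(-16815 + \frac{1}{169}\right) 10742 = \left(- \frac{2841734}{169}\right) 10742 = - \frac{30525906628}{169}$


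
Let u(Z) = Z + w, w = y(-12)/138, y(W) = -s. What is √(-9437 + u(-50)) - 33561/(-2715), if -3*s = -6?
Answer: 11187/905 + 2*I*√11291919/69 ≈ 12.361 + 97.401*I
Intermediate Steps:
s = 2 (s = -⅓*(-6) = 2)
y(W) = -2 (y(W) = -1*2 = -2)
w = -1/69 (w = -2/138 = -2*1/138 = -1/69 ≈ -0.014493)
u(Z) = -1/69 + Z (u(Z) = Z - 1/69 = -1/69 + Z)
√(-9437 + u(-50)) - 33561/(-2715) = √(-9437 + (-1/69 - 50)) - 33561/(-2715) = √(-9437 - 3451/69) - 33561*(-1/2715) = √(-654604/69) + 11187/905 = 2*I*√11291919/69 + 11187/905 = 11187/905 + 2*I*√11291919/69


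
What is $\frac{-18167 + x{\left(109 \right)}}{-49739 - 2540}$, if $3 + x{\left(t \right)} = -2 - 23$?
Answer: $\frac{18195}{52279} \approx 0.34804$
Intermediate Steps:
$x{\left(t \right)} = -28$ ($x{\left(t \right)} = -3 - 25 = -28$)
$\frac{-18167 + x{\left(109 \right)}}{-49739 - 2540} = \frac{-18167 - 28}{-49739 - 2540} = - \frac{18195}{-52279} = \left(-18195\right) \left(- \frac{1}{52279}\right) = \frac{18195}{52279}$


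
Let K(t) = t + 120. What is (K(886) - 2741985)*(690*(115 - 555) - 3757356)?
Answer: 11130995115924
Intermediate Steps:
K(t) = 120 + t
(K(886) - 2741985)*(690*(115 - 555) - 3757356) = ((120 + 886) - 2741985)*(690*(115 - 555) - 3757356) = (1006 - 2741985)*(690*(-440) - 3757356) = -2740979*(-303600 - 3757356) = -2740979*(-4060956) = 11130995115924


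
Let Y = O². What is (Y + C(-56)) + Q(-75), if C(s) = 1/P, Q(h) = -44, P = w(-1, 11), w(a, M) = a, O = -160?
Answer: 25555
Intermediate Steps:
P = -1
Y = 25600 (Y = (-160)² = 25600)
C(s) = -1 (C(s) = 1/(-1) = -1)
(Y + C(-56)) + Q(-75) = (25600 - 1) - 44 = 25599 - 44 = 25555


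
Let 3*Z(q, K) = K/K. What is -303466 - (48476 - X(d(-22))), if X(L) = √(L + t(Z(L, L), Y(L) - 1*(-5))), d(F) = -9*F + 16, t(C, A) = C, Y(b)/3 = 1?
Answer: -351942 + √1929/3 ≈ -3.5193e+5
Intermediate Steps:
Y(b) = 3 (Y(b) = 3*1 = 3)
Z(q, K) = ⅓ (Z(q, K) = (K/K)/3 = (⅓)*1 = ⅓)
d(F) = 16 - 9*F
X(L) = √(⅓ + L) (X(L) = √(L + ⅓) = √(⅓ + L))
-303466 - (48476 - X(d(-22))) = -303466 - (48476 - √(3 + 9*(16 - 9*(-22)))/3) = -303466 - (48476 - √(3 + 9*(16 + 198))/3) = -303466 - (48476 - √(3 + 9*214)/3) = -303466 - (48476 - √(3 + 1926)/3) = -303466 - (48476 - √1929/3) = -303466 + (-48476 + √1929/3) = -351942 + √1929/3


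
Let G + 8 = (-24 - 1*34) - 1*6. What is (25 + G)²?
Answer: 2209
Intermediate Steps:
G = -72 (G = -8 + ((-24 - 1*34) - 1*6) = -8 + ((-24 - 34) - 6) = -8 + (-58 - 6) = -8 - 64 = -72)
(25 + G)² = (25 - 72)² = (-47)² = 2209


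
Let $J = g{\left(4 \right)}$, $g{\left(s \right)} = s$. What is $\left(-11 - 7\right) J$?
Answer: $-72$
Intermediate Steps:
$J = 4$
$\left(-11 - 7\right) J = \left(-11 - 7\right) 4 = \left(-18\right) 4 = -72$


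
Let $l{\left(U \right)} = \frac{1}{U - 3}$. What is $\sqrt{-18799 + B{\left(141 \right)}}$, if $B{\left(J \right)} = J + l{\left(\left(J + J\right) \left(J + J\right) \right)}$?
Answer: $\frac{i \sqrt{117985531710657}}{79521} \approx 136.59 i$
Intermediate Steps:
$l{\left(U \right)} = \frac{1}{-3 + U}$
$B{\left(J \right)} = J + \frac{1}{-3 + 4 J^{2}}$ ($B{\left(J \right)} = J + \frac{1}{-3 + \left(J + J\right) \left(J + J\right)} = J + \frac{1}{-3 + 2 J 2 J} = J + \frac{1}{-3 + 4 J^{2}}$)
$\sqrt{-18799 + B{\left(141 \right)}} = \sqrt{-18799 + \left(141 + \frac{1}{-3 + 4 \cdot 141^{2}}\right)} = \sqrt{-18799 + \left(141 + \frac{1}{-3 + 4 \cdot 19881}\right)} = \sqrt{-18799 + \left(141 + \frac{1}{-3 + 79524}\right)} = \sqrt{-18799 + \left(141 + \frac{1}{79521}\right)} = \sqrt{-18799 + \frac{11212462}{79521}} = \sqrt{- \frac{1483702817}{79521}} = \frac{i \sqrt{117985531710657}}{79521}$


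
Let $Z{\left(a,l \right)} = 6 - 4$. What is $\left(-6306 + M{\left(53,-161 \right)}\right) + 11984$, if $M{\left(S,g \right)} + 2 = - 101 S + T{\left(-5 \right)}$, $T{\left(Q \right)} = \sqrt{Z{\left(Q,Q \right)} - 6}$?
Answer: $323 + 2 i \approx 323.0 + 2.0 i$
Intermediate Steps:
$Z{\left(a,l \right)} = 2$
$T{\left(Q \right)} = 2 i$ ($T{\left(Q \right)} = \sqrt{2 - 6} = \sqrt{-4} = 2 i$)
$M{\left(S,g \right)} = -2 - 101 S + 2 i$ ($M{\left(S,g \right)} = -2 - \left(- 2 i + 101 S\right) = -2 - 101 S + 2 i$)
$\left(-6306 + M{\left(53,-161 \right)}\right) + 11984 = \left(-6306 - \left(5355 - 2 i\right)\right) + 11984 = \left(-11661 + 2 i\right) + 11984 = 323 + 2 i$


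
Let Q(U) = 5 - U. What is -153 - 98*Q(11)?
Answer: 435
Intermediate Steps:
-153 - 98*Q(11) = -153 - 98*(5 - 1*11) = -153 - 98*(5 - 11) = -153 - 98*(-6) = -153 + 588 = 435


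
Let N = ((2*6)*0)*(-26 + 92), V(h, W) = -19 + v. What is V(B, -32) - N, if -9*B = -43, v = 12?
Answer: -7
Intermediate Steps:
B = 43/9 (B = -1/9*(-43) = 43/9 ≈ 4.7778)
V(h, W) = -7 (V(h, W) = -19 + 12 = -7)
N = 0 (N = (12*0)*66 = 0*66 = 0)
V(B, -32) - N = -7 - 1*0 = -7 + 0 = -7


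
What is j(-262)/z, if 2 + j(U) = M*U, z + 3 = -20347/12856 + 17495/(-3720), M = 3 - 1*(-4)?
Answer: 548784072/2775497 ≈ 197.72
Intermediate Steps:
M = 7 (M = 3 + 4 = 7)
z = -2775497/298902 (z = -3 + (-20347/12856 + 17495/(-3720)) = -3 + (-20347*1/12856 + 17495*(-1/3720)) = -3 + (-20347/12856 - 3499/744) = -3 - 1878791/298902 = -2775497/298902 ≈ -9.2856)
j(U) = -2 + 7*U
j(-262)/z = (-2 + 7*(-262))/(-2775497/298902) = (-2 - 1834)*(-298902/2775497) = -1836*(-298902/2775497) = 548784072/2775497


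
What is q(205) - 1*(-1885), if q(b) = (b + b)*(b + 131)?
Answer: 139645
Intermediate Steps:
q(b) = 2*b*(131 + b) (q(b) = (2*b)*(131 + b) = 2*b*(131 + b))
q(205) - 1*(-1885) = 2*205*(131 + 205) - 1*(-1885) = 2*205*336 + 1885 = 137760 + 1885 = 139645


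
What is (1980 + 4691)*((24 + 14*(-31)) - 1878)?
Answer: -15263248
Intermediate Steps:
(1980 + 4691)*((24 + 14*(-31)) - 1878) = 6671*((24 - 434) - 1878) = 6671*(-410 - 1878) = 6671*(-2288) = -15263248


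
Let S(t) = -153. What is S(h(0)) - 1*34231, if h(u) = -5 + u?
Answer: -34384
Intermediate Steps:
S(h(0)) - 1*34231 = -153 - 1*34231 = -153 - 34231 = -34384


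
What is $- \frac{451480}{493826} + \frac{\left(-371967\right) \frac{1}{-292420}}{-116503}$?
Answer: $- \frac{7690558654360271}{8411784493988380} \approx -0.91426$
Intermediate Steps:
$- \frac{451480}{493826} + \frac{\left(-371967\right) \frac{1}{-292420}}{-116503} = \left(-451480\right) \frac{1}{493826} + \left(-371967\right) \left(- \frac{1}{292420}\right) \left(- \frac{1}{116503}\right) = - \frac{225740}{246913} + \frac{371967}{292420} \left(- \frac{1}{116503}\right) = - \frac{225740}{246913} - \frac{371967}{34067807260} = - \frac{7690558654360271}{8411784493988380}$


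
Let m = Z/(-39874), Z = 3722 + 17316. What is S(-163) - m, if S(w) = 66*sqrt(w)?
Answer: 10519/19937 + 66*I*sqrt(163) ≈ 0.52761 + 842.63*I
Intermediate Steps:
Z = 21038
m = -10519/19937 (m = 21038/(-39874) = 21038*(-1/39874) = -10519/19937 ≈ -0.52761)
S(-163) - m = 66*sqrt(-163) - 1*(-10519/19937) = 66*(I*sqrt(163)) + 10519/19937 = 66*I*sqrt(163) + 10519/19937 = 10519/19937 + 66*I*sqrt(163)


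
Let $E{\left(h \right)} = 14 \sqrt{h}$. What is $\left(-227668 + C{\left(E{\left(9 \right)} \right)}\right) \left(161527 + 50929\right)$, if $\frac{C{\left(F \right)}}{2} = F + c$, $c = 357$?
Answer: $-48199892720$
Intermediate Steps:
$C{\left(F \right)} = 714 + 2 F$ ($C{\left(F \right)} = 2 \left(F + 357\right) = 2 \left(357 + F\right) = 714 + 2 F$)
$\left(-227668 + C{\left(E{\left(9 \right)} \right)}\right) \left(161527 + 50929\right) = \left(-227668 + \left(714 + 2 \cdot 14 \sqrt{9}\right)\right) \left(161527 + 50929\right) = \left(-227668 + \left(714 + 2 \cdot 14 \cdot 3\right)\right) 212456 = \left(-227668 + \left(714 + 2 \cdot 42\right)\right) 212456 = \left(-227668 + \left(714 + 84\right)\right) 212456 = \left(-227668 + 798\right) 212456 = \left(-226870\right) 212456 = -48199892720$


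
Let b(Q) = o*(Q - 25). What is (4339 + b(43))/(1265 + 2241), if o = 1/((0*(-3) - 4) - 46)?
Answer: 54233/43825 ≈ 1.2375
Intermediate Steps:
o = -1/50 (o = 1/((0 - 4) - 46) = 1/(-4 - 46) = 1/(-50) = -1/50 ≈ -0.020000)
b(Q) = ½ - Q/50 (b(Q) = -(Q - 25)/50 = -(-25 + Q)/50 = ½ - Q/50)
(4339 + b(43))/(1265 + 2241) = (4339 + (½ - 1/50*43))/(1265 + 2241) = (4339 + (½ - 43/50))/3506 = (4339 - 9/25)*(1/3506) = (108466/25)*(1/3506) = 54233/43825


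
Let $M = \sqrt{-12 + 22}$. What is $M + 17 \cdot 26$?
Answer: $442 + \sqrt{10} \approx 445.16$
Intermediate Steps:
$M = \sqrt{10} \approx 3.1623$
$M + 17 \cdot 26 = \sqrt{10} + 17 \cdot 26 = \sqrt{10} + 442 = 442 + \sqrt{10}$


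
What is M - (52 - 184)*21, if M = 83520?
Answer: 86292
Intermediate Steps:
M - (52 - 184)*21 = 83520 - (52 - 184)*21 = 83520 - (-132)*21 = 83520 - 1*(-2772) = 83520 + 2772 = 86292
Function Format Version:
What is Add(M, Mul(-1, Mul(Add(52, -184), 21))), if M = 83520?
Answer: 86292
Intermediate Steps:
Add(M, Mul(-1, Mul(Add(52, -184), 21))) = Add(83520, Mul(-1, Mul(Add(52, -184), 21))) = Add(83520, Mul(-1, Mul(-132, 21))) = Add(83520, Mul(-1, -2772)) = Add(83520, 2772) = 86292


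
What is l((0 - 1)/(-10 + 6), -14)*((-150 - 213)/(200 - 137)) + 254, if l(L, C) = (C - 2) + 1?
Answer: 2383/7 ≈ 340.43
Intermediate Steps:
l(L, C) = -1 + C (l(L, C) = (-2 + C) + 1 = -1 + C)
l((0 - 1)/(-10 + 6), -14)*((-150 - 213)/(200 - 137)) + 254 = (-1 - 14)*((-150 - 213)/(200 - 137)) + 254 = -(-5445)/63 + 254 = -15*(-121/21) + 254 = 605/7 + 254 = 2383/7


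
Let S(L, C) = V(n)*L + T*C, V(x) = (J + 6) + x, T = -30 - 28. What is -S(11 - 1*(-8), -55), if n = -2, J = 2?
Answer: -3304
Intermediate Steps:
T = -58
V(x) = 8 + x (V(x) = (2 + 6) + x = 8 + x)
S(L, C) = -58*C + 6*L (S(L, C) = (8 - 2)*L - 58*C = 6*L - 58*C = -58*C + 6*L)
-S(11 - 1*(-8), -55) = -(-58*(-55) + 6*(11 - 1*(-8))) = -(3190 + 6*(11 + 8)) = -(3190 + 6*19) = -(3190 + 114) = -1*3304 = -3304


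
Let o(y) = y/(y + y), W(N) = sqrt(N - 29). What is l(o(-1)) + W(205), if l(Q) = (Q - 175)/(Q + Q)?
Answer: -349/2 + 4*sqrt(11) ≈ -161.23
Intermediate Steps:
W(N) = sqrt(-29 + N)
o(y) = 1/2 (o(y) = y/((2*y)) = y*(1/(2*y)) = 1/2)
l(Q) = (-175 + Q)/(2*Q) (l(Q) = (-175 + Q)/((2*Q)) = (-175 + Q)*(1/(2*Q)) = (-175 + Q)/(2*Q))
l(o(-1)) + W(205) = (-175 + 1/2)/(2*(1/2)) + sqrt(-29 + 205) = (1/2)*2*(-349/2) + sqrt(176) = -349/2 + 4*sqrt(11)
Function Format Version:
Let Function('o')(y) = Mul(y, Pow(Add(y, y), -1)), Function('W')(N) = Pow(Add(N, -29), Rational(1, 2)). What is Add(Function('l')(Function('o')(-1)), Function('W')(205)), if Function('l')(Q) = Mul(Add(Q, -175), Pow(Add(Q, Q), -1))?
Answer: Add(Rational(-349, 2), Mul(4, Pow(11, Rational(1, 2)))) ≈ -161.23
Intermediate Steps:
Function('W')(N) = Pow(Add(-29, N), Rational(1, 2))
Function('o')(y) = Rational(1, 2) (Function('o')(y) = Mul(y, Pow(Mul(2, y), -1)) = Mul(y, Mul(Rational(1, 2), Pow(y, -1))) = Rational(1, 2))
Function('l')(Q) = Mul(Rational(1, 2), Pow(Q, -1), Add(-175, Q)) (Function('l')(Q) = Mul(Add(-175, Q), Pow(Mul(2, Q), -1)) = Mul(Add(-175, Q), Mul(Rational(1, 2), Pow(Q, -1))) = Mul(Rational(1, 2), Pow(Q, -1), Add(-175, Q)))
Add(Function('l')(Function('o')(-1)), Function('W')(205)) = Add(Mul(Rational(1, 2), Pow(Rational(1, 2), -1), Add(-175, Rational(1, 2))), Pow(Add(-29, 205), Rational(1, 2))) = Add(Mul(Rational(1, 2), 2, Rational(-349, 2)), Pow(176, Rational(1, 2))) = Add(Rational(-349, 2), Mul(4, Pow(11, Rational(1, 2))))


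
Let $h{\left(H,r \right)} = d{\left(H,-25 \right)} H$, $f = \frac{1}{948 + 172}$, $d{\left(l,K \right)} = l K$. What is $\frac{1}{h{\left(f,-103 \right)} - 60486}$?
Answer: $- \frac{50176}{3034945537} \approx -1.6533 \cdot 10^{-5}$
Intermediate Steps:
$d{\left(l,K \right)} = K l$
$f = \frac{1}{1120} \approx 0.00089286$
$h{\left(H,r \right)} = - 25 H^{2}$ ($h{\left(H,r \right)} = - 25 H H = - 25 H^{2}$)
$\frac{1}{h{\left(f,-103 \right)} - 60486} = \frac{1}{- \frac{25}{1254400} - 60486} = \frac{1}{\left(-25\right) \frac{1}{1254400} - 60486} = \frac{1}{- \frac{1}{50176} - 60486} = \frac{1}{- \frac{3034945537}{50176}} = - \frac{50176}{3034945537}$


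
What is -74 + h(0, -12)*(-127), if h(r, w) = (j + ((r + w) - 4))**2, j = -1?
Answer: -36777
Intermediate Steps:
h(r, w) = (-5 + r + w)**2 (h(r, w) = (-1 + ((r + w) - 4))**2 = (-1 + (-4 + r + w))**2 = (-5 + r + w)**2)
-74 + h(0, -12)*(-127) = -74 + (-5 + 0 - 12)**2*(-127) = -74 + (-17)**2*(-127) = -74 + 289*(-127) = -74 - 36703 = -36777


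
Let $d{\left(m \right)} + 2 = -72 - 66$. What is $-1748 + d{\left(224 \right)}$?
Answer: $-1888$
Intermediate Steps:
$d{\left(m \right)} = -140$ ($d{\left(m \right)} = -2 - 138 = -140$)
$-1748 + d{\left(224 \right)} = -1748 - 140 = -1888$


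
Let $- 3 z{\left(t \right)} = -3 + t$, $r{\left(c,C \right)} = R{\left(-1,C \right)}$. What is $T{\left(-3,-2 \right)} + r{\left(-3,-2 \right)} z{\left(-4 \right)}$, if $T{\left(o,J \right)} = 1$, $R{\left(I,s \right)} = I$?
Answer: $- \frac{4}{3} \approx -1.3333$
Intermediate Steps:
$r{\left(c,C \right)} = -1$
$z{\left(t \right)} = 1 - \frac{t}{3}$ ($z{\left(t \right)} = - \frac{-3 + t}{3} = 1 - \frac{t}{3}$)
$T{\left(-3,-2 \right)} + r{\left(-3,-2 \right)} z{\left(-4 \right)} = 1 - \left(1 - - \frac{4}{3}\right) = 1 - \left(1 + \frac{4}{3}\right) = 1 - \frac{7}{3} = - \frac{4}{3}$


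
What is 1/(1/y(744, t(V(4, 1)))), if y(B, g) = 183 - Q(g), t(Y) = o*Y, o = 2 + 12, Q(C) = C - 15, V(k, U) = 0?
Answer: 198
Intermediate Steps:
Q(C) = -15 + C
o = 14
t(Y) = 14*Y
y(B, g) = 198 - g (y(B, g) = 183 - (-15 + g) = 183 + (15 - g) = 198 - g)
1/(1/y(744, t(V(4, 1)))) = 1/(1/(198 - 14*0)) = 1/(1/(198 - 1*0)) = 1/(1/(198 + 0)) = 1/(1/198) = 198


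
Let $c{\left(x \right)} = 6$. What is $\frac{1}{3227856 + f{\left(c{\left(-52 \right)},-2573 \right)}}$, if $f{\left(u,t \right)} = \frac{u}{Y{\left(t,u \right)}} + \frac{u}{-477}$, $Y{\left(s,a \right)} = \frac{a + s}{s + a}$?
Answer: $\frac{159}{513230056} \approx 3.098 \cdot 10^{-7}$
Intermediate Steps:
$Y{\left(s,a \right)} = 1$ ($Y{\left(s,a \right)} = \frac{a + s}{a + s} = 1$)
$f{\left(u,t \right)} = \frac{476 u}{477}$ ($f{\left(u,t \right)} = \frac{u}{1} + \frac{u}{-477} = u 1 + u \left(- \frac{1}{477}\right) = u - \frac{u}{477} = \frac{476 u}{477}$)
$\frac{1}{3227856 + f{\left(c{\left(-52 \right)},-2573 \right)}} = \frac{1}{3227856 + \frac{476}{477} \cdot 6} = \frac{1}{3227856 + \frac{952}{159}} = \frac{1}{\frac{513230056}{159}} = \frac{159}{513230056}$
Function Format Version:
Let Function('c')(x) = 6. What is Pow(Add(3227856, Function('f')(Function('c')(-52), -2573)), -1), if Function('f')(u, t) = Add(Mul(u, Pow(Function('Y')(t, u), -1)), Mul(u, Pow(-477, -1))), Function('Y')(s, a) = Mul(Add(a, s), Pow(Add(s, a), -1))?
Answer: Rational(159, 513230056) ≈ 3.0980e-7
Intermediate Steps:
Function('Y')(s, a) = 1 (Function('Y')(s, a) = Mul(Add(a, s), Pow(Add(a, s), -1)) = 1)
Function('f')(u, t) = Mul(Rational(476, 477), u) (Function('f')(u, t) = Add(Mul(u, Pow(1, -1)), Mul(u, Pow(-477, -1))) = Add(Mul(u, 1), Mul(u, Rational(-1, 477))) = Add(u, Mul(Rational(-1, 477), u)) = Mul(Rational(476, 477), u))
Pow(Add(3227856, Function('f')(Function('c')(-52), -2573)), -1) = Pow(Add(3227856, Mul(Rational(476, 477), 6)), -1) = Pow(Add(3227856, Rational(952, 159)), -1) = Pow(Rational(513230056, 159), -1) = Rational(159, 513230056)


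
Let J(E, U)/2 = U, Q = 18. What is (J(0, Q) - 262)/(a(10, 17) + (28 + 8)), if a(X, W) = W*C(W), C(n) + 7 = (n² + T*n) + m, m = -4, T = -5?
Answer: -226/3317 ≈ -0.068134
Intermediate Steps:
J(E, U) = 2*U
C(n) = -11 + n² - 5*n (C(n) = -7 + ((n² - 5*n) - 4) = -7 + (-4 + n² - 5*n) = -11 + n² - 5*n)
a(X, W) = W*(-11 + W² - 5*W)
(J(0, Q) - 262)/(a(10, 17) + (28 + 8)) = (2*18 - 262)/(17*(-11 + 17² - 5*17) + (28 + 8)) = (36 - 262)/(17*(-11 + 289 - 85) + 36) = -226/(17*193 + 36) = -226/(3281 + 36) = -226/3317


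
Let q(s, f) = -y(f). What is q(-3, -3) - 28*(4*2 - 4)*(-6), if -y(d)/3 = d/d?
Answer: 675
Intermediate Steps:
y(d) = -3 (y(d) = -3*d/d = -3*1 = -3)
q(s, f) = 3 (q(s, f) = -1*(-3) = 3)
q(-3, -3) - 28*(4*2 - 4)*(-6) = 3 - 28*(4*2 - 4)*(-6) = 3 - 28*(8 - 4)*(-6) = 3 - 112*(-6) = 3 - 28*(-24) = 3 + 672 = 675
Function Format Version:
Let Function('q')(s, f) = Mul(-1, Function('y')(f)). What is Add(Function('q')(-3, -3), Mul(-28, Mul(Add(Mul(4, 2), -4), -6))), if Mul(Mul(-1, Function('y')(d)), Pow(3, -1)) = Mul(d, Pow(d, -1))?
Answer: 675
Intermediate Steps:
Function('y')(d) = -3 (Function('y')(d) = Mul(-3, Mul(d, Pow(d, -1))) = Mul(-3, 1) = -3)
Function('q')(s, f) = 3 (Function('q')(s, f) = Mul(-1, -3) = 3)
Add(Function('q')(-3, -3), Mul(-28, Mul(Add(Mul(4, 2), -4), -6))) = Add(3, Mul(-28, Mul(Add(Mul(4, 2), -4), -6))) = Add(3, Mul(-28, Mul(Add(8, -4), -6))) = Add(3, Mul(-28, Mul(4, -6))) = Add(3, Mul(-28, -24)) = Add(3, 672) = 675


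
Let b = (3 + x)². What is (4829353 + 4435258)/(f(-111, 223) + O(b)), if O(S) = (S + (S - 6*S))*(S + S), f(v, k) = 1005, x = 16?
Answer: -9264611/1041563 ≈ -8.8949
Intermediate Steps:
b = 361 (b = (3 + 16)² = 19² = 361)
O(S) = -8*S² (O(S) = (S - 5*S)*(2*S) = (-4*S)*(2*S) = -8*S²)
(4829353 + 4435258)/(f(-111, 223) + O(b)) = (4829353 + 4435258)/(1005 - 8*361²) = 9264611/(1005 - 8*130321) = 9264611/(1005 - 1042568) = 9264611/(-1041563) = 9264611*(-1/1041563) = -9264611/1041563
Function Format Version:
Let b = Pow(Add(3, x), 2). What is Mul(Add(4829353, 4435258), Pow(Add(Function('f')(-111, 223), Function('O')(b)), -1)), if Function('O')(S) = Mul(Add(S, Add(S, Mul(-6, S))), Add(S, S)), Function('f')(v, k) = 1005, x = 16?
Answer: Rational(-9264611, 1041563) ≈ -8.8949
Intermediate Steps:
b = 361 (b = Pow(Add(3, 16), 2) = Pow(19, 2) = 361)
Function('O')(S) = Mul(-8, Pow(S, 2)) (Function('O')(S) = Mul(Add(S, Mul(-5, S)), Mul(2, S)) = Mul(Mul(-4, S), Mul(2, S)) = Mul(-8, Pow(S, 2)))
Mul(Add(4829353, 4435258), Pow(Add(Function('f')(-111, 223), Function('O')(b)), -1)) = Mul(Add(4829353, 4435258), Pow(Add(1005, Mul(-8, Pow(361, 2))), -1)) = Mul(9264611, Pow(Add(1005, Mul(-8, 130321)), -1)) = Mul(9264611, Pow(Add(1005, -1042568), -1)) = Mul(9264611, Pow(-1041563, -1)) = Mul(9264611, Rational(-1, 1041563)) = Rational(-9264611, 1041563)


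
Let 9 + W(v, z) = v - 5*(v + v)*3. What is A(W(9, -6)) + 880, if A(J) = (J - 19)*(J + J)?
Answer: 156940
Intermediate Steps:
W(v, z) = -9 - 29*v (W(v, z) = -9 + (v - 5*(v + v)*3) = -9 + (v - 5*2*v*3) = -9 + (v - 30*v) = -9 - 29*v)
A(J) = 2*J*(-19 + J) (A(J) = (-19 + J)*(2*J) = 2*J*(-19 + J))
A(W(9, -6)) + 880 = 2*(-9 - 29*9)*(-19 + (-9 - 29*9)) + 880 = 2*(-9 - 261)*(-19 + (-9 - 261)) + 880 = 2*(-270)*(-19 - 270) + 880 = 2*(-270)*(-289) + 880 = 156060 + 880 = 156940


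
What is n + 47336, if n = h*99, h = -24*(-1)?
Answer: 49712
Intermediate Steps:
h = 24
n = 2376 (n = 24*99 = 2376)
n + 47336 = 2376 + 47336 = 49712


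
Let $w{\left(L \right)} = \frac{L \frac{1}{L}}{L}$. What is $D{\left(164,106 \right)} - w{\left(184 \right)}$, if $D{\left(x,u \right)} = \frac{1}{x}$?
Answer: $\frac{5}{7544} \approx 0.00066278$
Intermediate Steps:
$w{\left(L \right)} = \frac{1}{L}$ ($w{\left(L \right)} = 1 \frac{1}{L} = \frac{1}{L}$)
$D{\left(164,106 \right)} - w{\left(184 \right)} = \frac{1}{164} - \frac{1}{184} = \frac{5}{7544}$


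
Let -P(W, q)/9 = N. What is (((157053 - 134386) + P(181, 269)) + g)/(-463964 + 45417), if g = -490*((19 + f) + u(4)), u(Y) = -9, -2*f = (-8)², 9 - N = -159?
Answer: -31935/418547 ≈ -0.076300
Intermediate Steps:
N = 168 (N = 9 - 1*(-159) = 9 + 159 = 168)
f = -32 (f = -½*(-8)² = -½*64 = -32)
P(W, q) = -1512 (P(W, q) = -9*168 = -1512)
g = 10780 (g = -490*((19 - 32) - 9) = -490*(-13 - 9) = -490*(-22) = 10780)
(((157053 - 134386) + P(181, 269)) + g)/(-463964 + 45417) = (((157053 - 134386) - 1512) + 10780)/(-463964 + 45417) = ((22667 - 1512) + 10780)/(-418547) = (21155 + 10780)*(-1/418547) = 31935*(-1/418547) = -31935/418547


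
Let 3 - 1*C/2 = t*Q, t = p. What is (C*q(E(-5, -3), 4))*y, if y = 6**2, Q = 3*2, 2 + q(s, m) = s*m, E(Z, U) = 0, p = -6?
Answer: -5616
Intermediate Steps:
q(s, m) = -2 + m*s (q(s, m) = -2 + s*m = -2 + m*s)
t = -6
Q = 6
C = 78 (C = 6 - (-12)*6 = 6 - 2*(-36) = 6 + 72 = 78)
y = 36
(C*q(E(-5, -3), 4))*y = (78*(-2 + 4*0))*36 = (78*(-2 + 0))*36 = (78*(-2))*36 = -156*36 = -5616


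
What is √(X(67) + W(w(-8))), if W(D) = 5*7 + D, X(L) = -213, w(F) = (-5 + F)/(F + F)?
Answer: 9*I*√35/4 ≈ 13.311*I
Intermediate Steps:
w(F) = (-5 + F)/(2*F) (w(F) = (-5 + F)/((2*F)) = (-5 + F)*(1/(2*F)) = (-5 + F)/(2*F))
W(D) = 35 + D
√(X(67) + W(w(-8))) = √(-213 + (35 + (½)*(-5 - 8)/(-8))) = √(-213 + (35 + (½)*(-⅛)*(-13))) = √(-213 + (35 + 13/16)) = √(-213 + 573/16) = √(-2835/16) = 9*I*√35/4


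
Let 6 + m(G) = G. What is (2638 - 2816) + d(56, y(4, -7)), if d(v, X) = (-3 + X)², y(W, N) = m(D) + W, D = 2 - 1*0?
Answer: -169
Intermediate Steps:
D = 2 (D = 2 + 0 = 2)
m(G) = -6 + G
y(W, N) = -4 + W (y(W, N) = (-6 + 2) + W = -4 + W)
(2638 - 2816) + d(56, y(4, -7)) = (2638 - 2816) + (-3 + (-4 + 4))² = -178 + (-3 + 0)² = -178 + (-3)² = -178 + 9 = -169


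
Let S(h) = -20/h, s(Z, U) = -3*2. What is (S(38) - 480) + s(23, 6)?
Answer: -9244/19 ≈ -486.53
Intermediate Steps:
s(Z, U) = -6
(S(38) - 480) + s(23, 6) = (-20/38 - 480) - 6 = (-20*1/38 - 480) - 6 = (-10/19 - 480) - 6 = -9130/19 - 6 = -9244/19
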